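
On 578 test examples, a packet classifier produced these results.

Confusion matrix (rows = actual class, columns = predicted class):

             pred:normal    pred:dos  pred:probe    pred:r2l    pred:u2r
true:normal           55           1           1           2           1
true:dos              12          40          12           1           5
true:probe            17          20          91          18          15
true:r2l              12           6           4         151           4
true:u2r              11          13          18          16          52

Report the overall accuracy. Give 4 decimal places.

Accuracy = trace / total = (55+40+91+151+52=389) / 578 = 389/578 = 0.6730

0.6730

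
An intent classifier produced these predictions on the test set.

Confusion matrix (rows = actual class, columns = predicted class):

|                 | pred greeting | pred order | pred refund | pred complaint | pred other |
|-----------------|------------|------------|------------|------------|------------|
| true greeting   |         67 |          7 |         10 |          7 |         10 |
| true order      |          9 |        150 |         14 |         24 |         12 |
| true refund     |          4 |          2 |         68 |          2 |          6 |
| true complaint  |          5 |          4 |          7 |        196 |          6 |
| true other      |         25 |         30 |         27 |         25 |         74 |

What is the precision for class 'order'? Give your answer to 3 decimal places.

0.777

precision = TP/(TP+FP).
order: TP=150, FP=7+2+4+30=43 → 150/193 = 0.7772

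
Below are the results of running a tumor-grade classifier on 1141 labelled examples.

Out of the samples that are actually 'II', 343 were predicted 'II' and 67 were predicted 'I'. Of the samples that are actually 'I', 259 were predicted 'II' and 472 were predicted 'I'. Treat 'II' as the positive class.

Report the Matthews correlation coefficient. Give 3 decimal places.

MCC = (TP·TN − FP·FN) / √((TP+FP)(TP+FN)(TN+FP)(TN+FN))
Numerator = 343·472 − 259·67 = 144543
Denominator = √(602·410·731·539) = √97249301380 = 311848.2025
MCC = 144543 / 311848.2025 = 0.464

0.464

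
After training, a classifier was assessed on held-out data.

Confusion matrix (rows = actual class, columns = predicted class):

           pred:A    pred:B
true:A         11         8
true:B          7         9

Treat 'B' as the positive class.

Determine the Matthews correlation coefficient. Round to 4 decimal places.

0.1410

MCC = (TP·TN − FP·FN) / √((TP+FP)(TP+FN)(TN+FP)(TN+FN))
Numerator = 9·11 − 8·7 = 43
Denominator = √(17·16·19·18) = √93024 = 304.9984
MCC = 43 / 304.9984 = 0.1410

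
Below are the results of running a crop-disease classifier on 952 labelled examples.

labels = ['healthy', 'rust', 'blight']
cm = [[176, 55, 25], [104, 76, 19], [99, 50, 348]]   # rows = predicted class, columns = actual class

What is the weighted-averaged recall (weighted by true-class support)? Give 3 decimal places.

0.630

Per-class recall (TP/(TP+FN)):
  healthy: TP=176, FN=104+99=203 → 176/379 = 0.4644
  rust: TP=76, FN=55+50=105 → 76/181 = 0.4199
  blight: TP=348, FN=25+19=44 → 348/392 = 0.8878
Weighted-recall = Σ (supportᵢ/N)·recallᵢ with N=952: (379/952)·0.4644 + (181/952)·0.4199 + (392/952)·0.8878 = 0.630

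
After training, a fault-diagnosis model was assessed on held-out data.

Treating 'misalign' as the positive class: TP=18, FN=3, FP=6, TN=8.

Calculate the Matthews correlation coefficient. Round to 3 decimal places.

0.452

MCC = (TP·TN − FP·FN) / √((TP+FP)(TP+FN)(TN+FP)(TN+FN))
Numerator = 18·8 − 6·3 = 126
Denominator = √(24·21·14·11) = √77616 = 278.5965
MCC = 126 / 278.5965 = 0.452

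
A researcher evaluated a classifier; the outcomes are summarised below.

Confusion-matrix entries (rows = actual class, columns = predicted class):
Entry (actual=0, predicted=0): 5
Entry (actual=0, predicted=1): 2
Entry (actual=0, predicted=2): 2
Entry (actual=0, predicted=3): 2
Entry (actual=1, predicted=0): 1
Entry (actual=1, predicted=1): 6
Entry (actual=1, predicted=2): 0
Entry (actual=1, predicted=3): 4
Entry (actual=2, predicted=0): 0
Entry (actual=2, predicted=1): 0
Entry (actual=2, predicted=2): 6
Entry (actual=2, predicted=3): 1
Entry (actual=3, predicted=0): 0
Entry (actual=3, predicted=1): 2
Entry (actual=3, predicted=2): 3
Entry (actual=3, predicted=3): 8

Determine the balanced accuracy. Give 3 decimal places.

0.618

Balanced accuracy = mean of per-class recall.
  0: recall = 5/11 = 0.4545
  1: recall = 6/11 = 0.5455
  2: recall = 6/7 = 0.8571
  3: recall = 8/13 = 0.6154
Mean = (0.4545 + 0.5455 + 0.8571 + 0.6154) / 4 = 0.618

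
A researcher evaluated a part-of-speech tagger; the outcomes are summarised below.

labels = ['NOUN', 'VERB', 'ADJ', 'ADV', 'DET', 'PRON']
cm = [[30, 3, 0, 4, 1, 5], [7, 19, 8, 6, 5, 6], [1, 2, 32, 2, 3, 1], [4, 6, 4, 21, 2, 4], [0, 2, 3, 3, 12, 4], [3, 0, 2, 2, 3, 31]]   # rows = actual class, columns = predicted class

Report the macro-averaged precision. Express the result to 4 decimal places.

Per-class precision (TP/(TP+FP)):
  NOUN: TP=30, FP=7+1+4+0+3=15 → 30/45 = 0.66667
  VERB: TP=19, FP=3+2+6+2+0=13 → 19/32 = 0.59375
  ADJ: TP=32, FP=0+8+4+3+2=17 → 32/49 = 0.65306
  ADV: TP=21, FP=4+6+2+3+2=17 → 21/38 = 0.55263
  DET: TP=12, FP=1+5+3+2+3=14 → 12/26 = 0.46154
  PRON: TP=31, FP=5+6+1+4+4=20 → 31/51 = 0.60784
Macro-precision = mean = (0.66667 + 0.59375 + 0.65306 + 0.55263 + 0.46154 + 0.60784) / 6 = 0.5892

0.5892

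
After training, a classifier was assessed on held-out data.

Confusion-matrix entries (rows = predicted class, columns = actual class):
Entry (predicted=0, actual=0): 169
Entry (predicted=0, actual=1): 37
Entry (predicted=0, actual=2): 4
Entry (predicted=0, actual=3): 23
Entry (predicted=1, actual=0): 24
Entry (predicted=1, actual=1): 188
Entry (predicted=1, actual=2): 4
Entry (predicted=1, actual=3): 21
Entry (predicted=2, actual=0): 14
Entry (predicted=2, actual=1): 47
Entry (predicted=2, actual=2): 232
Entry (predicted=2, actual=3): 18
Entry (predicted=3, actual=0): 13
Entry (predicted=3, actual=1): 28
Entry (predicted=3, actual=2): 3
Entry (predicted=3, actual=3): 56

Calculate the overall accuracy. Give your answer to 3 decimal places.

0.732

Accuracy = trace / total = (169+188+232+56=645) / 881 = 645/881 = 0.732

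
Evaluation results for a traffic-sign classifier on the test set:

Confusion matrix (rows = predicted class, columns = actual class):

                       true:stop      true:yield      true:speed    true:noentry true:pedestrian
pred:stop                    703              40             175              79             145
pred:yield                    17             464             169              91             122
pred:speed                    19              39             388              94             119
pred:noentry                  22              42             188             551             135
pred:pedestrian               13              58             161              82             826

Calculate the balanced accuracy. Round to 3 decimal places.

0.643

Balanced accuracy = mean of per-class recall.
  stop: recall = 703/774 = 0.9083
  yield: recall = 464/643 = 0.7216
  speed: recall = 388/1081 = 0.3589
  noentry: recall = 551/897 = 0.6143
  pedestrian: recall = 826/1347 = 0.6132
Mean = (0.9083 + 0.7216 + 0.3589 + 0.6143 + 0.6132) / 5 = 0.643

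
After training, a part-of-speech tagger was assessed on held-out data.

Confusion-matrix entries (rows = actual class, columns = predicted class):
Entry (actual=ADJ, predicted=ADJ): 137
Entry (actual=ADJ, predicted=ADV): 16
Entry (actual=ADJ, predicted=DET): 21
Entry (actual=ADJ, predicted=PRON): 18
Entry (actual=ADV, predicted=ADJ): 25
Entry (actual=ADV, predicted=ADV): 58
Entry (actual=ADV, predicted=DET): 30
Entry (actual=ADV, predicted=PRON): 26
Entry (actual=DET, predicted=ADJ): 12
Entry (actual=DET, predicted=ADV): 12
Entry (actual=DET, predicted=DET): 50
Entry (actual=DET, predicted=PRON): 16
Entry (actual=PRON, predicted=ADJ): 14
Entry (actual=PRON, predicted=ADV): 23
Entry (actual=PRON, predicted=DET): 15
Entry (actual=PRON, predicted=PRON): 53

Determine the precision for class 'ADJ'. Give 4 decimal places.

Take TP from the diagonal, FP from the rest of the 'ADJ' prediction marginal, FN from the rest of the 'ADJ' actual marginal.
precision = TP/(TP+FP).
ADJ: TP=137, FP=25+12+14=51 → 137/188 = 0.72872

0.7287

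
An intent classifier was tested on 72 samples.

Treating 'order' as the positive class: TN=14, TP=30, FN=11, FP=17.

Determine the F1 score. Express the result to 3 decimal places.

0.682

Precision = TP/(TP+FP) = 30/47 = 0.6383
Recall = TP/(TP+FN) = 30/41 = 0.7317
F1 = 2·TP/(2·TP+FP+FN) = 60/88 = 0.682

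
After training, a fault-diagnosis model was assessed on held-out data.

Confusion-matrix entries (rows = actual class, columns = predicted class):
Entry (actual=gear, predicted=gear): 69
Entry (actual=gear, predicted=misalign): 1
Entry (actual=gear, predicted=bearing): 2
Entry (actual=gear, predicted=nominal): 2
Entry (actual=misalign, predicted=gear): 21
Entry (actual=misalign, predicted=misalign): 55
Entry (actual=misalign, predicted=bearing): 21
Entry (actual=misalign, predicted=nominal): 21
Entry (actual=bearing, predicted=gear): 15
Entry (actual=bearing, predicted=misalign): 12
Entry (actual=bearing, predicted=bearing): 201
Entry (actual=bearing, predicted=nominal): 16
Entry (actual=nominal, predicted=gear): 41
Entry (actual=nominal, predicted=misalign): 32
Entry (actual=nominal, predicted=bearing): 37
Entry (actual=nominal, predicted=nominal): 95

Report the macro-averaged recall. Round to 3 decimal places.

0.671

Per-class recall (TP/(TP+FN)):
  gear: TP=69, FN=1+2+2=5 → 69/74 = 0.9324
  misalign: TP=55, FN=21+21+21=63 → 55/118 = 0.4661
  bearing: TP=201, FN=15+12+16=43 → 201/244 = 0.8238
  nominal: TP=95, FN=41+32+37=110 → 95/205 = 0.4634
Macro-recall = mean = (0.9324 + 0.4661 + 0.8238 + 0.4634) / 4 = 0.671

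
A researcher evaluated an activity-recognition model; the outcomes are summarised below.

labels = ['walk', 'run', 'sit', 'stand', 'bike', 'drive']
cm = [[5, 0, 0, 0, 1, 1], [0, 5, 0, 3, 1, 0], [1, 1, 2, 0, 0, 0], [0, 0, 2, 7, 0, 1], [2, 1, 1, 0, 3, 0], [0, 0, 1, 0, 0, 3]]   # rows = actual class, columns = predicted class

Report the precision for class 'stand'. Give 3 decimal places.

Treat 'stand' as positive and all other classes as negative.
precision = TP/(TP+FP).
stand: TP=7, FP=0+3+0+0+0=3 → 7/10 = 0.7000

0.700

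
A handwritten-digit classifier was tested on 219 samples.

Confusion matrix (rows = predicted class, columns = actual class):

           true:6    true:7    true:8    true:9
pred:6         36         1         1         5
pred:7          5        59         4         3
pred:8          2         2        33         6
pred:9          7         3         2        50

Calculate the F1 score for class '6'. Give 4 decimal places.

Take TP from the diagonal, FP from the rest of the '6' prediction marginal, FN from the rest of the '6' actual marginal.
F1 score = 2·TP/(2·TP+FP+FN).
6: TP=36, FP=1+1+5=7, FN=5+2+7=14 → 72/93 = 0.77419

0.7742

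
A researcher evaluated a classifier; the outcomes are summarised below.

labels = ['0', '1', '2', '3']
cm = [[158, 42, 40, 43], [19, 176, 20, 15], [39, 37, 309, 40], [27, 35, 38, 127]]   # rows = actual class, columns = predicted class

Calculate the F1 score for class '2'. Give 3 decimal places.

0.743

Treat '2' as positive and all other classes as negative.
F1 score = 2·TP/(2·TP+FP+FN).
2: TP=309, FP=40+20+38=98, FN=39+37+40=116 → 618/832 = 0.7428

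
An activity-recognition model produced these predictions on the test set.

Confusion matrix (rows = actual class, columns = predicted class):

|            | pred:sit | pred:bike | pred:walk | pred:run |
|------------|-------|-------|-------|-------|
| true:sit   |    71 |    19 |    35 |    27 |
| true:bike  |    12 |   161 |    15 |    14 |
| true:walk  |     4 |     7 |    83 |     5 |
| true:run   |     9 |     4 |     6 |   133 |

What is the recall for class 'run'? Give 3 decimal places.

Take TP from the diagonal, FP from the rest of the 'run' prediction marginal, FN from the rest of the 'run' actual marginal.
recall = TP/(TP+FN).
run: TP=133, FN=9+4+6=19 → 133/152 = 0.8750

0.875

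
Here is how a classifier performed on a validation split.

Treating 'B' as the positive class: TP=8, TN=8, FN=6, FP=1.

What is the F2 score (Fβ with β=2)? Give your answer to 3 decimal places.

0.615

Fβ = (1+β²)·TP / ((1+β²)·TP + β²·FN + FP), with β²=4
= 5·8 / (5·8 + 4·6 + 1) = 0.615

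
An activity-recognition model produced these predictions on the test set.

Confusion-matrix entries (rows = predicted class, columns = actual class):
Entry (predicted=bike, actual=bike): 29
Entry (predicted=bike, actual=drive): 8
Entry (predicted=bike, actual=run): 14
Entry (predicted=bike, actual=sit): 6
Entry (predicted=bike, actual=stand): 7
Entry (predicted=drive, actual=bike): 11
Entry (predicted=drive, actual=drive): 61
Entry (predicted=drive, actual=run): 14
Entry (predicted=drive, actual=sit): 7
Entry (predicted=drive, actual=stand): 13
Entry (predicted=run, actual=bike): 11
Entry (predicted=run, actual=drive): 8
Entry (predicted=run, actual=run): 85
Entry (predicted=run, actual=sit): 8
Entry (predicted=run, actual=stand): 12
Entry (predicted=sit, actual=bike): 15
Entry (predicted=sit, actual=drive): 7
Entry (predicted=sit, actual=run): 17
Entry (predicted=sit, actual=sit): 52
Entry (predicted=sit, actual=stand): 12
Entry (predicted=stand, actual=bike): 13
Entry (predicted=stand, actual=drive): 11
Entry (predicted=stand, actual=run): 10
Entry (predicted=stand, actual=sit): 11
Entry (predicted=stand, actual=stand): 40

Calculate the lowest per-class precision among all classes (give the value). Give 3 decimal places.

0.453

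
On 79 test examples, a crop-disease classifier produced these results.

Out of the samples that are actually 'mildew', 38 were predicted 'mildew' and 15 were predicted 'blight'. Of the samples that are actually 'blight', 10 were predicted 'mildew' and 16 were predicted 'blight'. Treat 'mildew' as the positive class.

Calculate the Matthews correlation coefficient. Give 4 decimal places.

0.3198

MCC = (TP·TN − FP·FN) / √((TP+FP)(TP+FN)(TN+FP)(TN+FN))
Numerator = 38·16 − 10·15 = 458
Denominator = √(48·53·26·31) = √2050464 = 1431.9441
MCC = 458 / 1431.9441 = 0.3198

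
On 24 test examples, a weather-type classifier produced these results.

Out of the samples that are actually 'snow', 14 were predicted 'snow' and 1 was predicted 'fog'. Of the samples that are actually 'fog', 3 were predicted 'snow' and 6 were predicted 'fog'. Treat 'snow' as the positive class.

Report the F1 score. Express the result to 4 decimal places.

0.8750

Precision = TP/(TP+FP) = 14/17 = 0.8235
Recall = TP/(TP+FN) = 14/15 = 0.9333
F1 = 2·TP/(2·TP+FP+FN) = 28/32 = 0.8750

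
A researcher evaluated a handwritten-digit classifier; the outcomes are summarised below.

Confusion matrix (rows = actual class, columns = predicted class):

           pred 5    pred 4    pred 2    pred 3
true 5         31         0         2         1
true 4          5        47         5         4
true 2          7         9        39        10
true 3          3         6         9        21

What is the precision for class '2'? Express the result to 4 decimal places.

0.7091

One-vs-rest for '2': TP = diagonal; FP = other classes predicted '2'; FN = '2' predicted as other.
precision = TP/(TP+FP).
2: TP=39, FP=2+5+9=16 → 39/55 = 0.70909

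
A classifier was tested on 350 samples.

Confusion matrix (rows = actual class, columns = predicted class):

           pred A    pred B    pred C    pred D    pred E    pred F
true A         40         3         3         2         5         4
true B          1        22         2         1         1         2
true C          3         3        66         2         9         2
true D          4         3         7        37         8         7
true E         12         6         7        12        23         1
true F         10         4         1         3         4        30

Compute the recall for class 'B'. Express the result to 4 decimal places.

0.7586

One-vs-rest for 'B': TP = diagonal; FP = other classes predicted 'B'; FN = 'B' predicted as other.
recall = TP/(TP+FN).
B: TP=22, FN=1+2+1+1+2=7 → 22/29 = 0.75862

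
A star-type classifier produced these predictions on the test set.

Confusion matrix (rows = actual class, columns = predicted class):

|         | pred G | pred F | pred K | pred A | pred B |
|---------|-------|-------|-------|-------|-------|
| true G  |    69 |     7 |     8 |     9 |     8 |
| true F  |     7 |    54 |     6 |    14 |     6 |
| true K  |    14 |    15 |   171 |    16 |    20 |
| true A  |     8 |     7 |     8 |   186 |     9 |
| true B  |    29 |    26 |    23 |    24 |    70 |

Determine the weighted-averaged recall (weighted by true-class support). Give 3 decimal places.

Per-class recall (TP/(TP+FN)):
  G: TP=69, FN=7+8+9+8=32 → 69/101 = 0.6832
  F: TP=54, FN=7+6+14+6=33 → 54/87 = 0.6207
  K: TP=171, FN=14+15+16+20=65 → 171/236 = 0.7246
  A: TP=186, FN=8+7+8+9=32 → 186/218 = 0.8532
  B: TP=70, FN=29+26+23+24=102 → 70/172 = 0.4070
Weighted-recall = Σ (supportᵢ/N)·recallᵢ with N=814: (101/814)·0.6832 + (87/814)·0.6207 + (236/814)·0.7246 + (218/814)·0.8532 + (172/814)·0.4070 = 0.676

0.676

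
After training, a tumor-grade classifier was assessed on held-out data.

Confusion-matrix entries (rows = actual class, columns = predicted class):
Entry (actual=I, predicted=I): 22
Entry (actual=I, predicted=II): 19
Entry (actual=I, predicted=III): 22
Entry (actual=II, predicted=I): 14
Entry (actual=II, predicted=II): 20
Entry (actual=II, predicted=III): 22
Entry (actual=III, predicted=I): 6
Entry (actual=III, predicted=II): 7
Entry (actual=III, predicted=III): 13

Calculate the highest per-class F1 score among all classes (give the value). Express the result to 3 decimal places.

Per-class F1 score (2·TP/(2·TP+FP+FN)):
  I: TP=22, FP=14+6=20, FN=19+22=41 → 44/105 = 0.4190
  II: TP=20, FP=19+7=26, FN=14+22=36 → 40/102 = 0.3922
  III: TP=13, FP=22+22=44, FN=6+7=13 → 26/83 = 0.3133
Highest is class 'I' with F1 score = 0.419.

0.419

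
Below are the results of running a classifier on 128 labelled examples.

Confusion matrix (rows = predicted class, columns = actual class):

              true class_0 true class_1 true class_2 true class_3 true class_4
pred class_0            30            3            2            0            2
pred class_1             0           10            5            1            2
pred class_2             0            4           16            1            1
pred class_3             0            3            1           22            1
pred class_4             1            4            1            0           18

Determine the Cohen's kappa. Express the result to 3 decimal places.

0.686

Observed agreement pₒ = trace/N = 96/128 = 0.7500
Expected agreement pₑ = Σ (rowᵢ·colᵢ)/N² = (31·37 + 24·18 + 25·22 + 24·27 + 24·24)/128² = 0.2047
κ = (pₒ − pₑ)/(1 − pₑ) = (0.7500 − 0.2047)/(1 − 0.2047) = 0.686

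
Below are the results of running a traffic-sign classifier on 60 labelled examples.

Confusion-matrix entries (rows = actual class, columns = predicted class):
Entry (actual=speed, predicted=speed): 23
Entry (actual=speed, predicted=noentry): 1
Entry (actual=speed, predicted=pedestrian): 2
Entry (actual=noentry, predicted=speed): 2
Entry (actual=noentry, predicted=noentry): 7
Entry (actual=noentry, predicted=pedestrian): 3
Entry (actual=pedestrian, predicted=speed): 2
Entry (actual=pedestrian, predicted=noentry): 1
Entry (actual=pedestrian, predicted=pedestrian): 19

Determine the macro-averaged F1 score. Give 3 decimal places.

Per-class F1 score (2·TP/(2·TP+FP+FN)):
  speed: TP=23, FP=2+2=4, FN=1+2=3 → 46/53 = 0.8679
  noentry: TP=7, FP=1+1=2, FN=2+3=5 → 14/21 = 0.6667
  pedestrian: TP=19, FP=2+3=5, FN=2+1=3 → 38/46 = 0.8261
Macro-F1 score = mean = (0.8679 + 0.6667 + 0.8261) / 3 = 0.787

0.787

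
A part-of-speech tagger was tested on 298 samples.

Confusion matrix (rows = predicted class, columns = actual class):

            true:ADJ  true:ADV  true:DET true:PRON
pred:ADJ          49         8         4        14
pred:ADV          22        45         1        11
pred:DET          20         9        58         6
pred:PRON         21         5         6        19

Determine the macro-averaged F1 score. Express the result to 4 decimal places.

Per-class F1 score (2·TP/(2·TP+FP+FN)):
  ADJ: TP=49, FP=8+4+14=26, FN=22+20+21=63 → 98/187 = 0.52406
  ADV: TP=45, FP=22+1+11=34, FN=8+9+5=22 → 90/146 = 0.61644
  DET: TP=58, FP=20+9+6=35, FN=4+1+6=11 → 116/162 = 0.71605
  PRON: TP=19, FP=21+5+6=32, FN=14+11+6=31 → 38/101 = 0.37624
Macro-F1 score = mean = (0.52406 + 0.61644 + 0.71605 + 0.37624) / 4 = 0.5582

0.5582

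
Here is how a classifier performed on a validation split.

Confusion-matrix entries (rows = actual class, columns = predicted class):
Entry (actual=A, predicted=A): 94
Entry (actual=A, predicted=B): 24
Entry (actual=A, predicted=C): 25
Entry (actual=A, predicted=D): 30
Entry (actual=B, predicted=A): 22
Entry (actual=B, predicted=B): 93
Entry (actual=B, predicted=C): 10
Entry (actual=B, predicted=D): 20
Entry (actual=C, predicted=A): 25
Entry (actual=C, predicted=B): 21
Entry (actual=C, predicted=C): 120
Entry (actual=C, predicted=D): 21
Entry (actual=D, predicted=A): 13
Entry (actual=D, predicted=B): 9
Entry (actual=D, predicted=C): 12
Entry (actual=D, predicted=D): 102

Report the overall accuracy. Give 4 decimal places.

0.6381

Accuracy = trace / total = (94+93+120+102=409) / 641 = 409/641 = 0.6381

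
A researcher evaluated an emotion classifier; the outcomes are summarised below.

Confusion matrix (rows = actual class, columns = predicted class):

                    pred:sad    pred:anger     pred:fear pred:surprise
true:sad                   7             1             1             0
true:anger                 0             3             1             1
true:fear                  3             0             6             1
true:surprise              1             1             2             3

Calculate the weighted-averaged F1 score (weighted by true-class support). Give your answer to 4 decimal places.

0.6065

Per-class F1 score (2·TP/(2·TP+FP+FN)):
  sad: TP=7, FP=0+3+1=4, FN=1+1+0=2 → 14/20 = 0.70000
  anger: TP=3, FP=1+0+1=2, FN=0+1+1=2 → 6/10 = 0.60000
  fear: TP=6, FP=1+1+2=4, FN=3+0+1=4 → 12/20 = 0.60000
  surprise: TP=3, FP=0+1+1=2, FN=1+1+2=4 → 6/12 = 0.50000
Weighted-F1 score = Σ (supportᵢ/N)·F1 scoreᵢ with N=31: (9/31)·0.70000 + (5/31)·0.60000 + (10/31)·0.60000 + (7/31)·0.50000 = 0.6065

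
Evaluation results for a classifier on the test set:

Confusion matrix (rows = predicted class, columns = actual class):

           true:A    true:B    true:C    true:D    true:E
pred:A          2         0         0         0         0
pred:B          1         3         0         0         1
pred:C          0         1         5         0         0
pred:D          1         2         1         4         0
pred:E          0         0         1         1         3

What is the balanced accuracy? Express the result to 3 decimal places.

0.653

Balanced accuracy = mean of per-class recall.
  A: recall = 2/4 = 0.5000
  B: recall = 3/6 = 0.5000
  C: recall = 5/7 = 0.7143
  D: recall = 4/5 = 0.8000
  E: recall = 3/4 = 0.7500
Mean = (0.5000 + 0.5000 + 0.7143 + 0.8000 + 0.7500) / 5 = 0.653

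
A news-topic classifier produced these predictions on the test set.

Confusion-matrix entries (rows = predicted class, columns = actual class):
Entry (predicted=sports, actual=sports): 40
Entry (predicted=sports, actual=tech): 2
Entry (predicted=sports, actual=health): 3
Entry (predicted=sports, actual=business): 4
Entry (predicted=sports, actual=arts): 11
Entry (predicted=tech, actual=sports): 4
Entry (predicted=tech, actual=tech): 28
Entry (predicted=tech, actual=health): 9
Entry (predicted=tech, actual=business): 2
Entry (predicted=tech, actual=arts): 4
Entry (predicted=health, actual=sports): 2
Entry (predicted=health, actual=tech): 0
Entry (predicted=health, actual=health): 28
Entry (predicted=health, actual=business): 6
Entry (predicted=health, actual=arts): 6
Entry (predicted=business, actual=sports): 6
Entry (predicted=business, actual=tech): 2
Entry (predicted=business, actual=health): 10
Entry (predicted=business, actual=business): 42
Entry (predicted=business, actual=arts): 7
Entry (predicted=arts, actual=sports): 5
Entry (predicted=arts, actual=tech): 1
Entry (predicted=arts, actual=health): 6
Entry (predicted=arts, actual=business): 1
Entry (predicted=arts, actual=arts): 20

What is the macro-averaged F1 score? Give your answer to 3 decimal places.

Per-class F1 score (2·TP/(2·TP+FP+FN)):
  sports: TP=40, FP=2+3+4+11=20, FN=4+2+6+5=17 → 80/117 = 0.6838
  tech: TP=28, FP=4+9+2+4=19, FN=2+0+2+1=5 → 56/80 = 0.7000
  health: TP=28, FP=2+0+6+6=14, FN=3+9+10+6=28 → 56/98 = 0.5714
  business: TP=42, FP=6+2+10+7=25, FN=4+2+6+1=13 → 84/122 = 0.6885
  arts: TP=20, FP=5+1+6+1=13, FN=11+4+6+7=28 → 40/81 = 0.4938
Macro-F1 score = mean = (0.6838 + 0.7000 + 0.5714 + 0.6885 + 0.4938) / 5 = 0.628

0.628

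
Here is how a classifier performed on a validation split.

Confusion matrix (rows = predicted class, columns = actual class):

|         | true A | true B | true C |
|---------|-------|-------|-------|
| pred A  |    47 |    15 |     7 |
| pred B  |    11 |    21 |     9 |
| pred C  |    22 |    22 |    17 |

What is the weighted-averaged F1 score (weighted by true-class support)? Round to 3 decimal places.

0.509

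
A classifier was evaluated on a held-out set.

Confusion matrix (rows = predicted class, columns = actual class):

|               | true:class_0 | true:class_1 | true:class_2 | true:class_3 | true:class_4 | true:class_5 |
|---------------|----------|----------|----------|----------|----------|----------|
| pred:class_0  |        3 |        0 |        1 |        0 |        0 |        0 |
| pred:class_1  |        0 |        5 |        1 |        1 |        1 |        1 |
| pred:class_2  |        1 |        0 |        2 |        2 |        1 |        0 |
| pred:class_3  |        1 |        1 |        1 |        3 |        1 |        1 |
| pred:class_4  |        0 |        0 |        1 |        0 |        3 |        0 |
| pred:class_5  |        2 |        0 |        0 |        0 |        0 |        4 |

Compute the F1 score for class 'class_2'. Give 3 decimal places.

0.333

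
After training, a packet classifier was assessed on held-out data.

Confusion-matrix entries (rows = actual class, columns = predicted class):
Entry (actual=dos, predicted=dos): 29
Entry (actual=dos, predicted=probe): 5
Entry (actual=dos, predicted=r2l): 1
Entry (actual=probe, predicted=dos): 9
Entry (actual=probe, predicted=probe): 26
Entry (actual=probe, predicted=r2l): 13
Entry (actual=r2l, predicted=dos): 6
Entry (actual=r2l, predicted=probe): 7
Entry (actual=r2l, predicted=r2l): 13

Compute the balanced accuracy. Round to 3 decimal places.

0.623

Balanced accuracy = mean of per-class recall.
  dos: recall = 29/35 = 0.8286
  probe: recall = 26/48 = 0.5417
  r2l: recall = 13/26 = 0.5000
Mean = (0.8286 + 0.5417 + 0.5000) / 3 = 0.623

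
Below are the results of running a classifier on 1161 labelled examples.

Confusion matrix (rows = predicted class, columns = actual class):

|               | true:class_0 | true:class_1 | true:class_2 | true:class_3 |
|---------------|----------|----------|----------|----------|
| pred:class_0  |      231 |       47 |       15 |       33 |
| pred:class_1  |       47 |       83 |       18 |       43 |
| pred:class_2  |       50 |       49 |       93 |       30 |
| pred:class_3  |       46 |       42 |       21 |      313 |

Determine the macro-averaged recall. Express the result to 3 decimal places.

Per-class recall (TP/(TP+FN)):
  class_0: TP=231, FN=47+50+46=143 → 231/374 = 0.6176
  class_1: TP=83, FN=47+49+42=138 → 83/221 = 0.3756
  class_2: TP=93, FN=15+18+21=54 → 93/147 = 0.6327
  class_3: TP=313, FN=33+43+30=106 → 313/419 = 0.7470
Macro-recall = mean = (0.6176 + 0.3756 + 0.6327 + 0.7470) / 4 = 0.593

0.593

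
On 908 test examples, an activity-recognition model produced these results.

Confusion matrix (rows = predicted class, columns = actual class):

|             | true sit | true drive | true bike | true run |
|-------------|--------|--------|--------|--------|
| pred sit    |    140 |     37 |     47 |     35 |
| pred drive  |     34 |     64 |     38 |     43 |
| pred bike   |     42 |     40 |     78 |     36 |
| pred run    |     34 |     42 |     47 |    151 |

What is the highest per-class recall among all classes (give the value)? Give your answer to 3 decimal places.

0.570

Per-class recall (TP/(TP+FN)):
  sit: TP=140, FN=34+42+34=110 → 140/250 = 0.5600
  drive: TP=64, FN=37+40+42=119 → 64/183 = 0.3497
  bike: TP=78, FN=47+38+47=132 → 78/210 = 0.3714
  run: TP=151, FN=35+43+36=114 → 151/265 = 0.5698
Highest is class 'run' with recall = 0.570.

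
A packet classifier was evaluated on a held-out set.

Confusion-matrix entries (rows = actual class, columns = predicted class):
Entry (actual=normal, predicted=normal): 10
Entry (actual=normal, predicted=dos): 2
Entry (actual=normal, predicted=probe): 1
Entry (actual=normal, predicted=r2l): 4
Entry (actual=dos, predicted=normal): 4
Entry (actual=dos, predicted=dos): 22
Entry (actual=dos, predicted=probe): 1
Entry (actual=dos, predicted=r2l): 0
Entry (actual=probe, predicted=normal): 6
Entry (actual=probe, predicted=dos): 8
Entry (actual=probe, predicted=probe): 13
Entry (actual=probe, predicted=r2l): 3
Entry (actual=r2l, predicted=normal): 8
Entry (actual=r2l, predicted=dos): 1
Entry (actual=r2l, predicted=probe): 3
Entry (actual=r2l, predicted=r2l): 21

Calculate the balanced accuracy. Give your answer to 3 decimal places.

0.618

Balanced accuracy = mean of per-class recall.
  normal: recall = 10/17 = 0.5882
  dos: recall = 22/27 = 0.8148
  probe: recall = 13/30 = 0.4333
  r2l: recall = 21/33 = 0.6364
Mean = (0.5882 + 0.8148 + 0.4333 + 0.6364) / 4 = 0.618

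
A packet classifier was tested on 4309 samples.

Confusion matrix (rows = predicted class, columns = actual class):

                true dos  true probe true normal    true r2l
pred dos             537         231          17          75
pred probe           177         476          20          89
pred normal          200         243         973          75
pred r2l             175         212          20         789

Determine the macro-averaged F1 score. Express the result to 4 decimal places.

0.6318

Per-class F1 score (2·TP/(2·TP+FP+FN)):
  dos: TP=537, FP=231+17+75=323, FN=177+200+175=552 → 1074/1949 = 0.55105
  probe: TP=476, FP=177+20+89=286, FN=231+243+212=686 → 952/1924 = 0.49480
  normal: TP=973, FP=200+243+75=518, FN=17+20+20=57 → 1946/2521 = 0.77192
  r2l: TP=789, FP=175+212+20=407, FN=75+89+75=239 → 1578/2224 = 0.70953
Macro-F1 score = mean = (0.55105 + 0.49480 + 0.77192 + 0.70953) / 4 = 0.6318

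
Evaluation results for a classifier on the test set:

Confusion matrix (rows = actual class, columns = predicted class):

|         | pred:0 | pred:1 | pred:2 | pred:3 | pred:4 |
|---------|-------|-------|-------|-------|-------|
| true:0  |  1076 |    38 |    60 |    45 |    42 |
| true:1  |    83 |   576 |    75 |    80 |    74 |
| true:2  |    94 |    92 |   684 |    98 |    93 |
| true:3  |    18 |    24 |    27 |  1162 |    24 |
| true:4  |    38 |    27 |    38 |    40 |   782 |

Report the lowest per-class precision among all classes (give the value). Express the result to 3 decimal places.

Per-class precision (TP/(TP+FP)):
  0: TP=1076, FP=83+94+18+38=233 → 1076/1309 = 0.8220
  1: TP=576, FP=38+92+24+27=181 → 576/757 = 0.7609
  2: TP=684, FP=60+75+27+38=200 → 684/884 = 0.7738
  3: TP=1162, FP=45+80+98+40=263 → 1162/1425 = 0.8154
  4: TP=782, FP=42+74+93+24=233 → 782/1015 = 0.7704
Lowest is class '1' with precision = 0.761.

0.761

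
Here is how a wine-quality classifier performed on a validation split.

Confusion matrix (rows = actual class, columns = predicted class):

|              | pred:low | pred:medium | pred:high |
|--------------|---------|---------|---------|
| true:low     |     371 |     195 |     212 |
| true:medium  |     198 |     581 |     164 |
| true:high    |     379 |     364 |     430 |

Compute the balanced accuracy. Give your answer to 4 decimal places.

0.4865

Balanced accuracy = mean of per-class recall.
  low: recall = 371/778 = 0.47686
  medium: recall = 581/943 = 0.61612
  high: recall = 430/1173 = 0.36658
Mean = (0.47686 + 0.61612 + 0.36658) / 3 = 0.4865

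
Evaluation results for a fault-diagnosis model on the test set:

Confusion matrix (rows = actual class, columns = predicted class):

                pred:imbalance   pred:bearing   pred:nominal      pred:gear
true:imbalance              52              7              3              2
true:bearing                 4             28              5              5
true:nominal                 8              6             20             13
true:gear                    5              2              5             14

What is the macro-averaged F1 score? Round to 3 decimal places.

0.602

Per-class F1 score (2·TP/(2·TP+FP+FN)):
  imbalance: TP=52, FP=4+8+5=17, FN=7+3+2=12 → 104/133 = 0.7820
  bearing: TP=28, FP=7+6+2=15, FN=4+5+5=14 → 56/85 = 0.6588
  nominal: TP=20, FP=3+5+5=13, FN=8+6+13=27 → 40/80 = 0.5000
  gear: TP=14, FP=2+5+13=20, FN=5+2+5=12 → 28/60 = 0.4667
Macro-F1 score = mean = (0.7820 + 0.6588 + 0.5000 + 0.4667) / 4 = 0.602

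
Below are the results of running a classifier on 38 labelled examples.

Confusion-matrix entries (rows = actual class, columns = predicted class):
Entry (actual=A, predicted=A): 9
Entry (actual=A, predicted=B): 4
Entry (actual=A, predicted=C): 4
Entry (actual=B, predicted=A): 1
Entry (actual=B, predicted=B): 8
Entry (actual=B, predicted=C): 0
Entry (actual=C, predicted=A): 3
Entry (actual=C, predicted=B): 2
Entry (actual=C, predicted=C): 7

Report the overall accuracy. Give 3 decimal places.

Accuracy = trace / total = (9+8+7=24) / 38 = 24/38 = 0.632

0.632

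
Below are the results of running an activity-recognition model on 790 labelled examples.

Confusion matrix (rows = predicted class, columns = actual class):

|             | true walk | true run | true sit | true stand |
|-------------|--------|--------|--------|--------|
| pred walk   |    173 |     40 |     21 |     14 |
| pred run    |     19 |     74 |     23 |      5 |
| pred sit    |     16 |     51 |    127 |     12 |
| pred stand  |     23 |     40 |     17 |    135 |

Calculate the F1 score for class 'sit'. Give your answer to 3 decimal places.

0.645

One-vs-rest for 'sit': TP = diagonal; FP = other classes predicted 'sit'; FN = 'sit' predicted as other.
F1 score = 2·TP/(2·TP+FP+FN).
sit: TP=127, FP=16+51+12=79, FN=21+23+17=61 → 254/394 = 0.6447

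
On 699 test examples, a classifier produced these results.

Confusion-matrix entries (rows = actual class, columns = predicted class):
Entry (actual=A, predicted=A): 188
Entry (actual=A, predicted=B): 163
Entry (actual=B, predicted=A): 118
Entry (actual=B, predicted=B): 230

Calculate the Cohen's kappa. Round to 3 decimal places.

0.196

Observed agreement pₒ = trace/N = 418/699 = 0.5980
Expected agreement pₑ = Σ (rowᵢ·colᵢ)/N² = (351·306 + 348·393)/699² = 0.4997
κ = (pₒ − pₑ)/(1 − pₑ) = (0.5980 − 0.4997)/(1 − 0.4997) = 0.196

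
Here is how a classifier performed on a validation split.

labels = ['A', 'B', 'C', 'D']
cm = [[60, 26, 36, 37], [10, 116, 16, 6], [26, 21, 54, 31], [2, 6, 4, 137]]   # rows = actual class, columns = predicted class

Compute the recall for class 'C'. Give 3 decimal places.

0.409

One-vs-rest for 'C': TP = diagonal; FP = other classes predicted 'C'; FN = 'C' predicted as other.
recall = TP/(TP+FN).
C: TP=54, FN=26+21+31=78 → 54/132 = 0.4091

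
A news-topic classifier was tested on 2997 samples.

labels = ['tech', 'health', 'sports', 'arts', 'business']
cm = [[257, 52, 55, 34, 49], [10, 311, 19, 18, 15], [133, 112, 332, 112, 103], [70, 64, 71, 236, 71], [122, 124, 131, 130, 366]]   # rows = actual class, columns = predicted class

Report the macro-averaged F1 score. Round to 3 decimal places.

Per-class F1 score (2·TP/(2·TP+FP+FN)):
  tech: TP=257, FP=10+133+70+122=335, FN=52+55+34+49=190 → 514/1039 = 0.4947
  health: TP=311, FP=52+112+64+124=352, FN=10+19+18+15=62 → 622/1036 = 0.6004
  sports: TP=332, FP=55+19+71+131=276, FN=133+112+112+103=460 → 664/1400 = 0.4743
  arts: TP=236, FP=34+18+112+130=294, FN=70+64+71+71=276 → 472/1042 = 0.4530
  business: TP=366, FP=49+15+103+71=238, FN=122+124+131+130=507 → 732/1477 = 0.4956
Macro-F1 score = mean = (0.4947 + 0.6004 + 0.4743 + 0.4530 + 0.4956) / 5 = 0.504

0.504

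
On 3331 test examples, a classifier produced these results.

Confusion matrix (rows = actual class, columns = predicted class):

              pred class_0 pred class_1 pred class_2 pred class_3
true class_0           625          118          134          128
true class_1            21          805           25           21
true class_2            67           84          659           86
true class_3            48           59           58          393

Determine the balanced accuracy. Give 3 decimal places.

0.746

Balanced accuracy = mean of per-class recall.
  class_0: recall = 625/1005 = 0.6219
  class_1: recall = 805/872 = 0.9232
  class_2: recall = 659/896 = 0.7355
  class_3: recall = 393/558 = 0.7043
Mean = (0.6219 + 0.9232 + 0.7355 + 0.7043) / 4 = 0.746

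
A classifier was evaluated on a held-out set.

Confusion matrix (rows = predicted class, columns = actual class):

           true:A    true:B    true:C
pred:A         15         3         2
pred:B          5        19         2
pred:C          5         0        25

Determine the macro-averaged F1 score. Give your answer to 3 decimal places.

0.769

Per-class F1 score (2·TP/(2·TP+FP+FN)):
  A: TP=15, FP=3+2=5, FN=5+5=10 → 30/45 = 0.6667
  B: TP=19, FP=5+2=7, FN=3+0=3 → 38/48 = 0.7917
  C: TP=25, FP=5+0=5, FN=2+2=4 → 50/59 = 0.8475
Macro-F1 score = mean = (0.6667 + 0.7917 + 0.8475) / 3 = 0.769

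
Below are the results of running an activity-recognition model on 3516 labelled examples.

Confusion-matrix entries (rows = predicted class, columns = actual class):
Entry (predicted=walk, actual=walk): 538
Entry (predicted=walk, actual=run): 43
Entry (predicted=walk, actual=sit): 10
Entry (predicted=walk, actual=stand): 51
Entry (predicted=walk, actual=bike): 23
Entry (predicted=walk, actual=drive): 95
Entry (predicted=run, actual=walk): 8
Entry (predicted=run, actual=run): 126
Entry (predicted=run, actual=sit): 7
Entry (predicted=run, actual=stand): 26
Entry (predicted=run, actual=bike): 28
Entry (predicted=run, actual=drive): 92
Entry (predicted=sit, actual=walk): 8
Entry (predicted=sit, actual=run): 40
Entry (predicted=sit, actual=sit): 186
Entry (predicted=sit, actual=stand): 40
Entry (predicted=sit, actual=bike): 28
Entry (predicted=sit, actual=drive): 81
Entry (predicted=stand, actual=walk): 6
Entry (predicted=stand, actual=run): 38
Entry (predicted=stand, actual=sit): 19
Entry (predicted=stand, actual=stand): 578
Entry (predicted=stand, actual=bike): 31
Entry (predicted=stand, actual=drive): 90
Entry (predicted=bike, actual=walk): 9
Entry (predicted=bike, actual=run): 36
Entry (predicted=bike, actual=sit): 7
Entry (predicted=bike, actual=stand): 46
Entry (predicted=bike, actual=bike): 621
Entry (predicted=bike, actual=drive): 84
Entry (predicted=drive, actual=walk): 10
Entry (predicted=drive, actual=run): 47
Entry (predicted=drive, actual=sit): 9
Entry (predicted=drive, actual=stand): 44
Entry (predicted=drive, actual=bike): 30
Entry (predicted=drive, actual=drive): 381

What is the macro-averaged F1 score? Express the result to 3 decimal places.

0.653

Per-class F1 score (2·TP/(2·TP+FP+FN)):
  walk: TP=538, FP=43+10+51+23+95=222, FN=8+8+6+9+10=41 → 1076/1339 = 0.8036
  run: TP=126, FP=8+7+26+28+92=161, FN=43+40+38+36+47=204 → 252/617 = 0.4084
  sit: TP=186, FP=8+40+40+28+81=197, FN=10+7+19+7+9=52 → 372/621 = 0.5990
  stand: TP=578, FP=6+38+19+31+90=184, FN=51+26+40+46+44=207 → 1156/1547 = 0.7473
  bike: TP=621, FP=9+36+7+46+84=182, FN=23+28+28+31+30=140 → 1242/1564 = 0.7941
  drive: TP=381, FP=10+47+9+44+30=140, FN=95+92+81+90+84=442 → 762/1344 = 0.5670
Macro-F1 score = mean = (0.8036 + 0.4084 + 0.5990 + 0.7473 + 0.7941 + 0.5670) / 6 = 0.653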